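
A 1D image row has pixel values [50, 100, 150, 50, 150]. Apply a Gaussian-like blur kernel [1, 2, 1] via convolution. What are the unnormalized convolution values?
Convolve image row [50, 100, 150, 50, 150] with kernel [1, 2, 1]: y[0] = 50×1 = 50; y[1] = 50×2 + 100×1 = 200; y[2] = 50×1 + 100×2 + 150×1 = 400; y[3] = 100×1 + 150×2 + 50×1 = 450; y[4] = 150×1 + 50×2 + 150×1 = 400; y[5] = 50×1 + 150×2 = 350; y[6] = 150×1 = 150 → [50, 200, 400, 450, 400, 350, 150]. Normalization factor = sum(kernel) = 4.

[50, 200, 400, 450, 400, 350, 150]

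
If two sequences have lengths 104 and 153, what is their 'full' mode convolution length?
Linear/full convolution length: m + n - 1 = 104 + 153 - 1 = 256

256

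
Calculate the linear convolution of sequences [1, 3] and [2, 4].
y[0] = 1×2 = 2; y[1] = 1×4 + 3×2 = 10; y[2] = 3×4 = 12

[2, 10, 12]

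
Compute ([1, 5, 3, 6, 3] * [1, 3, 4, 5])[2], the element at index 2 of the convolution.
Use y[k] = Σ_i a[i]·b[k-i] at k=2. y[2] = 1×4 + 5×3 + 3×1 = 22

22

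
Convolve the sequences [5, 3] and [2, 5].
y[0] = 5×2 = 10; y[1] = 5×5 + 3×2 = 31; y[2] = 3×5 = 15

[10, 31, 15]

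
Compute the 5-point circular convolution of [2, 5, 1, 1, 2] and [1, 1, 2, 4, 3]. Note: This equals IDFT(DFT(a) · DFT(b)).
Either evaluate y[k] = Σ_j a[j]·b[(k-j) mod 5] directly, or use IDFT(DFT(a) · DFT(b)). y[0] = 2×1 + 5×3 + 1×4 + 1×2 + 2×1 = 25; y[1] = 2×1 + 5×1 + 1×3 + 1×4 + 2×2 = 18; y[2] = 2×2 + 5×1 + 1×1 + 1×3 + 2×4 = 21; y[3] = 2×4 + 5×2 + 1×1 + 1×1 + 2×3 = 26; y[4] = 2×3 + 5×4 + 1×2 + 1×1 + 2×1 = 31. Result: [25, 18, 21, 26, 31]

[25, 18, 21, 26, 31]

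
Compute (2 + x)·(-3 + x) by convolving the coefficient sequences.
Ascending coefficients: a = [2, 1], b = [-3, 1]. c[0] = 2×-3 = -6; c[1] = 2×1 + 1×-3 = -1; c[2] = 1×1 = 1. Result coefficients: [-6, -1, 1] → -6 - x + x^2

-6 - x + x^2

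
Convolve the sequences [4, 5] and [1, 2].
y[0] = 4×1 = 4; y[1] = 4×2 + 5×1 = 13; y[2] = 5×2 = 10

[4, 13, 10]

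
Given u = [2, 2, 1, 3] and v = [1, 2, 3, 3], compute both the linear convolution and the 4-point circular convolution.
Linear: y_lin[0] = 2×1 = 2; y_lin[1] = 2×2 + 2×1 = 6; y_lin[2] = 2×3 + 2×2 + 1×1 = 11; y_lin[3] = 2×3 + 2×3 + 1×2 + 3×1 = 17; y_lin[4] = 2×3 + 1×3 + 3×2 = 15; y_lin[5] = 1×3 + 3×3 = 12; y_lin[6] = 3×3 = 9 → [2, 6, 11, 17, 15, 12, 9]. Circular (length 4): y[0] = 2×1 + 2×3 + 1×3 + 3×2 = 17; y[1] = 2×2 + 2×1 + 1×3 + 3×3 = 18; y[2] = 2×3 + 2×2 + 1×1 + 3×3 = 20; y[3] = 2×3 + 2×3 + 1×2 + 3×1 = 17 → [17, 18, 20, 17]

Linear: [2, 6, 11, 17, 15, 12, 9], Circular: [17, 18, 20, 17]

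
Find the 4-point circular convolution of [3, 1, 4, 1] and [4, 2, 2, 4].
Use y[k] = Σ_j u[j]·v[(k-j) mod 4]. y[0] = 3×4 + 1×4 + 4×2 + 1×2 = 26; y[1] = 3×2 + 1×4 + 4×4 + 1×2 = 28; y[2] = 3×2 + 1×2 + 4×4 + 1×4 = 28; y[3] = 3×4 + 1×2 + 4×2 + 1×4 = 26. Result: [26, 28, 28, 26]

[26, 28, 28, 26]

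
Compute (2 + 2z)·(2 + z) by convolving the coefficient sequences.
Ascending coefficients: a = [2, 2], b = [2, 1]. c[0] = 2×2 = 4; c[1] = 2×1 + 2×2 = 6; c[2] = 2×1 = 2. Result coefficients: [4, 6, 2] → 4 + 6z + 2z^2

4 + 6z + 2z^2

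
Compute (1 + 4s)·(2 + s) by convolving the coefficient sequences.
Ascending coefficients: a = [1, 4], b = [2, 1]. c[0] = 1×2 = 2; c[1] = 1×1 + 4×2 = 9; c[2] = 4×1 = 4. Result coefficients: [2, 9, 4] → 2 + 9s + 4s^2

2 + 9s + 4s^2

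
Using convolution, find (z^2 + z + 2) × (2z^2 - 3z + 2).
Ascending coefficients: a = [2, 1, 1], b = [2, -3, 2]. c[0] = 2×2 = 4; c[1] = 2×-3 + 1×2 = -4; c[2] = 2×2 + 1×-3 + 1×2 = 3; c[3] = 1×2 + 1×-3 = -1; c[4] = 1×2 = 2. Result coefficients: [4, -4, 3, -1, 2] → 2z^4 - z^3 + 3z^2 - 4z + 4

2z^4 - z^3 + 3z^2 - 4z + 4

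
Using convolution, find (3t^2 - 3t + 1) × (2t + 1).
Ascending coefficients: a = [1, -3, 3], b = [1, 2]. c[0] = 1×1 = 1; c[1] = 1×2 + -3×1 = -1; c[2] = -3×2 + 3×1 = -3; c[3] = 3×2 = 6. Result coefficients: [1, -1, -3, 6] → 6t^3 - 3t^2 - t + 1

6t^3 - 3t^2 - t + 1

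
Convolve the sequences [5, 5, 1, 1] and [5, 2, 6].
y[0] = 5×5 = 25; y[1] = 5×2 + 5×5 = 35; y[2] = 5×6 + 5×2 + 1×5 = 45; y[3] = 5×6 + 1×2 + 1×5 = 37; y[4] = 1×6 + 1×2 = 8; y[5] = 1×6 = 6

[25, 35, 45, 37, 8, 6]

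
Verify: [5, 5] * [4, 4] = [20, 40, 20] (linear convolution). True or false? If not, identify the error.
Recompute linear convolution of [5, 5] and [4, 4]: y[0] = 5×4 = 20; y[1] = 5×4 + 5×4 = 40; y[2] = 5×4 = 20 → [20, 40, 20]. Given [20, 40, 20] matches, so answer: Yes

Yes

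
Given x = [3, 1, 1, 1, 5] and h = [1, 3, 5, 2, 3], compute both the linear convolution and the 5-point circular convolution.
Linear: y_lin[0] = 3×1 = 3; y_lin[1] = 3×3 + 1×1 = 10; y_lin[2] = 3×5 + 1×3 + 1×1 = 19; y_lin[3] = 3×2 + 1×5 + 1×3 + 1×1 = 15; y_lin[4] = 3×3 + 1×2 + 1×5 + 1×3 + 5×1 = 24; y_lin[5] = 1×3 + 1×2 + 1×5 + 5×3 = 25; y_lin[6] = 1×3 + 1×2 + 5×5 = 30; y_lin[7] = 1×3 + 5×2 = 13; y_lin[8] = 5×3 = 15 → [3, 10, 19, 15, 24, 25, 30, 13, 15]. Circular (length 5): y[0] = 3×1 + 1×3 + 1×2 + 1×5 + 5×3 = 28; y[1] = 3×3 + 1×1 + 1×3 + 1×2 + 5×5 = 40; y[2] = 3×5 + 1×3 + 1×1 + 1×3 + 5×2 = 32; y[3] = 3×2 + 1×5 + 1×3 + 1×1 + 5×3 = 30; y[4] = 3×3 + 1×2 + 1×5 + 1×3 + 5×1 = 24 → [28, 40, 32, 30, 24]

Linear: [3, 10, 19, 15, 24, 25, 30, 13, 15], Circular: [28, 40, 32, 30, 24]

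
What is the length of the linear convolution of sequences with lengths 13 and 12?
Linear/full convolution length: m + n - 1 = 13 + 12 - 1 = 24

24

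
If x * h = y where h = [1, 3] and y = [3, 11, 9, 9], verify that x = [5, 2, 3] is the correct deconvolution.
Forward-compute [5, 2, 3] * [1, 3]: y[0] = 5×1 = 5; y[1] = 5×3 + 2×1 = 17; y[2] = 2×3 + 3×1 = 9; y[3] = 3×3 = 9 → [5, 17, 9, 9]. Does not match given y = [3, 11, 9, 9].

Not verified. [5, 2, 3] * [1, 3] = [5, 17, 9, 9], which differs from [3, 11, 9, 9] at index 0.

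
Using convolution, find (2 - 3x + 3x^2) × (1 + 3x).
Ascending coefficients: a = [2, -3, 3], b = [1, 3]. c[0] = 2×1 = 2; c[1] = 2×3 + -3×1 = 3; c[2] = -3×3 + 3×1 = -6; c[3] = 3×3 = 9. Result coefficients: [2, 3, -6, 9] → 2 + 3x - 6x^2 + 9x^3

2 + 3x - 6x^2 + 9x^3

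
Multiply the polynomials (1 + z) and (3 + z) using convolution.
Ascending coefficients: a = [1, 1], b = [3, 1]. c[0] = 1×3 = 3; c[1] = 1×1 + 1×3 = 4; c[2] = 1×1 = 1. Result coefficients: [3, 4, 1] → 3 + 4z + z^2

3 + 4z + z^2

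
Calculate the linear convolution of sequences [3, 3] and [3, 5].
y[0] = 3×3 = 9; y[1] = 3×5 + 3×3 = 24; y[2] = 3×5 = 15

[9, 24, 15]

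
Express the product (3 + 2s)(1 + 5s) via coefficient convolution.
Ascending coefficients: a = [3, 2], b = [1, 5]. c[0] = 3×1 = 3; c[1] = 3×5 + 2×1 = 17; c[2] = 2×5 = 10. Result coefficients: [3, 17, 10] → 3 + 17s + 10s^2

3 + 17s + 10s^2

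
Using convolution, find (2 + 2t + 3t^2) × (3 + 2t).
Ascending coefficients: a = [2, 2, 3], b = [3, 2]. c[0] = 2×3 = 6; c[1] = 2×2 + 2×3 = 10; c[2] = 2×2 + 3×3 = 13; c[3] = 3×2 = 6. Result coefficients: [6, 10, 13, 6] → 6 + 10t + 13t^2 + 6t^3

6 + 10t + 13t^2 + 6t^3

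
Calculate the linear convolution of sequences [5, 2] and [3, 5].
y[0] = 5×3 = 15; y[1] = 5×5 + 2×3 = 31; y[2] = 2×5 = 10

[15, 31, 10]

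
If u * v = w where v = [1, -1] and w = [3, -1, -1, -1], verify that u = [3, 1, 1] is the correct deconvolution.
Forward-compute [3, 1, 1] * [1, -1]: w[0] = 3×1 = 3; w[1] = 3×-1 + 1×1 = -2; w[2] = 1×-1 + 1×1 = 0; w[3] = 1×-1 = -1 → [3, -2, 0, -1]. Does not match given w = [3, -1, -1, -1].

Not verified. [3, 1, 1] * [1, -1] = [3, -2, 0, -1], which differs from [3, -1, -1, -1] at index 1.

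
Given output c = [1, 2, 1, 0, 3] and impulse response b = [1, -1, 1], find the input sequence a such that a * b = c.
Deconvolve c=[1, 2, 1, 0, 3] by b=[1, -1, 1]. Since b[0]=1, solve forward: a[0] = c[0] / 1 = 1; a[1] = (c[1] - 1×-1) / 1 = 3; a[2] = (c[2] - 3×-1 - 1×1) / 1 = 3. So a = [1, 3, 3]. Check by forward convolution: c[0] = 1×1 = 1; c[1] = 1×-1 + 3×1 = 2; c[2] = 1×1 + 3×-1 + 3×1 = 1; c[3] = 3×1 + 3×-1 = 0; c[4] = 3×1 = 3

[1, 3, 3]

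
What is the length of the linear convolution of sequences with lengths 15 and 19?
Linear/full convolution length: m + n - 1 = 15 + 19 - 1 = 33

33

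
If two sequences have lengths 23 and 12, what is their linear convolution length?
Linear/full convolution length: m + n - 1 = 23 + 12 - 1 = 34

34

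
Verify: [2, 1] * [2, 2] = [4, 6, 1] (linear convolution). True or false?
Recompute linear convolution of [2, 1] and [2, 2]: y[0] = 2×2 = 4; y[1] = 2×2 + 1×2 = 6; y[2] = 1×2 = 2 → [4, 6, 2]. Compare to given [4, 6, 1]: they differ at index 2: given 1, correct 2, so answer: No

No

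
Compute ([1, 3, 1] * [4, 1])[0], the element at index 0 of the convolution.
Use y[k] = Σ_i a[i]·b[k-i] at k=0. y[0] = 1×4 = 4

4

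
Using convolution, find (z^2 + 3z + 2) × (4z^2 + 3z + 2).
Ascending coefficients: a = [2, 3, 1], b = [2, 3, 4]. c[0] = 2×2 = 4; c[1] = 2×3 + 3×2 = 12; c[2] = 2×4 + 3×3 + 1×2 = 19; c[3] = 3×4 + 1×3 = 15; c[4] = 1×4 = 4. Result coefficients: [4, 12, 19, 15, 4] → 4z^4 + 15z^3 + 19z^2 + 12z + 4

4z^4 + 15z^3 + 19z^2 + 12z + 4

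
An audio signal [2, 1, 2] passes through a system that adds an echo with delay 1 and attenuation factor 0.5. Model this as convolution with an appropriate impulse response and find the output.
Direct-path + delayed-attenuated-path model → impulse response h = [1, 0.5] (1 at lag 0, 0.5 at lag 1). Output y[n] = x[n] + 0.5·x[n - 1] (with x[n] = 0 outside 0..2): y[0] = 2 + 0.5×0 = 2; y[1] = 1 + 0.5×2 = 2.0; y[2] = 2 + 0.5×1 = 2.5; y[3] = 0 + 0.5×2 = 1.0. So y = [2, 2.0, 2.5, 1.0]

[2, 2.0, 2.5, 1.0]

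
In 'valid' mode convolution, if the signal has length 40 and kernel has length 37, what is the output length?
'Valid' mode counts only positions where the kernel fully overlaps the signal: m - n + 1 = 40 - 37 + 1 = 4

4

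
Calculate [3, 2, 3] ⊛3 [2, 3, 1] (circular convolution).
Use y[k] = Σ_j u[j]·v[(k-j) mod 3]. y[0] = 3×2 + 2×1 + 3×3 = 17; y[1] = 3×3 + 2×2 + 3×1 = 16; y[2] = 3×1 + 2×3 + 3×2 = 15. Result: [17, 16, 15]

[17, 16, 15]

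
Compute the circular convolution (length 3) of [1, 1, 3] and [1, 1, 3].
Use y[k] = Σ_j x[j]·h[(k-j) mod 3]. y[0] = 1×1 + 1×3 + 3×1 = 7; y[1] = 1×1 + 1×1 + 3×3 = 11; y[2] = 1×3 + 1×1 + 3×1 = 7. Result: [7, 11, 7]

[7, 11, 7]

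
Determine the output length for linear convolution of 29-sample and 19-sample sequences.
Linear/full convolution length: m + n - 1 = 29 + 19 - 1 = 47

47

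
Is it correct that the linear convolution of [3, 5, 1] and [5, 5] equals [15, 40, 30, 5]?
Recompute linear convolution of [3, 5, 1] and [5, 5]: y[0] = 3×5 = 15; y[1] = 3×5 + 5×5 = 40; y[2] = 5×5 + 1×5 = 30; y[3] = 1×5 = 5 → [15, 40, 30, 5]. Given [15, 40, 30, 5] matches, so answer: Yes

Yes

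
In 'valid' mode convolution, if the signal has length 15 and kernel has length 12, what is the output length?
'Valid' mode counts only positions where the kernel fully overlaps the signal: m - n + 1 = 15 - 12 + 1 = 4

4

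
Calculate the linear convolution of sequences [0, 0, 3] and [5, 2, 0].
y[0] = 0×5 = 0; y[1] = 0×2 + 0×5 = 0; y[2] = 0×0 + 0×2 + 3×5 = 15; y[3] = 0×0 + 3×2 = 6; y[4] = 3×0 = 0

[0, 0, 15, 6, 0]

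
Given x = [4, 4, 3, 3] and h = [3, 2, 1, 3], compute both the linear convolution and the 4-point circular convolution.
Linear: y_lin[0] = 4×3 = 12; y_lin[1] = 4×2 + 4×3 = 20; y_lin[2] = 4×1 + 4×2 + 3×3 = 21; y_lin[3] = 4×3 + 4×1 + 3×2 + 3×3 = 31; y_lin[4] = 4×3 + 3×1 + 3×2 = 21; y_lin[5] = 3×3 + 3×1 = 12; y_lin[6] = 3×3 = 9 → [12, 20, 21, 31, 21, 12, 9]. Circular (length 4): y[0] = 4×3 + 4×3 + 3×1 + 3×2 = 33; y[1] = 4×2 + 4×3 + 3×3 + 3×1 = 32; y[2] = 4×1 + 4×2 + 3×3 + 3×3 = 30; y[3] = 4×3 + 4×1 + 3×2 + 3×3 = 31 → [33, 32, 30, 31]

Linear: [12, 20, 21, 31, 21, 12, 9], Circular: [33, 32, 30, 31]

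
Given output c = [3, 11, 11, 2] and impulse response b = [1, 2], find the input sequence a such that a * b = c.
Deconvolve c=[3, 11, 11, 2] by b=[1, 2]. Since b[0]=1, solve forward: a[0] = c[0] / 1 = 3; a[1] = (c[1] - 3×2) / 1 = 5; a[2] = (c[2] - 5×2) / 1 = 1. So a = [3, 5, 1]. Check by forward convolution: c[0] = 3×1 = 3; c[1] = 3×2 + 5×1 = 11; c[2] = 5×2 + 1×1 = 11; c[3] = 1×2 = 2

[3, 5, 1]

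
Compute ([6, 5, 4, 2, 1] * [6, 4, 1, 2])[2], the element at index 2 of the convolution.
Use y[k] = Σ_i a[i]·b[k-i] at k=2. y[2] = 6×1 + 5×4 + 4×6 = 50

50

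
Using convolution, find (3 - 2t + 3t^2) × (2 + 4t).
Ascending coefficients: a = [3, -2, 3], b = [2, 4]. c[0] = 3×2 = 6; c[1] = 3×4 + -2×2 = 8; c[2] = -2×4 + 3×2 = -2; c[3] = 3×4 = 12. Result coefficients: [6, 8, -2, 12] → 6 + 8t - 2t^2 + 12t^3

6 + 8t - 2t^2 + 12t^3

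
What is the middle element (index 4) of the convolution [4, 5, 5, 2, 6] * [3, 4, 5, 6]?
Use y[k] = Σ_i a[i]·b[k-i] at k=4. y[4] = 5×6 + 5×5 + 2×4 + 6×3 = 81

81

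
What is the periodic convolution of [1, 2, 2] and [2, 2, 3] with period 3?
Use y[k] = Σ_j x[j]·h[(k-j) mod 3]. y[0] = 1×2 + 2×3 + 2×2 = 12; y[1] = 1×2 + 2×2 + 2×3 = 12; y[2] = 1×3 + 2×2 + 2×2 = 11. Result: [12, 12, 11]

[12, 12, 11]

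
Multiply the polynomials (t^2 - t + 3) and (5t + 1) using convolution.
Ascending coefficients: a = [3, -1, 1], b = [1, 5]. c[0] = 3×1 = 3; c[1] = 3×5 + -1×1 = 14; c[2] = -1×5 + 1×1 = -4; c[3] = 1×5 = 5. Result coefficients: [3, 14, -4, 5] → 5t^3 - 4t^2 + 14t + 3

5t^3 - 4t^2 + 14t + 3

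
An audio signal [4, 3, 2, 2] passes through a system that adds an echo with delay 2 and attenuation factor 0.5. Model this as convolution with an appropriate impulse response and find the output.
Direct-path + delayed-attenuated-path model → impulse response h = [1, 0, 0.5] (1 at lag 0, 0.5 at lag 2). Output y[n] = x[n] + 0.5·x[n - 2] (with x[n] = 0 outside 0..3): y[0] = 4 + 0.5×0 = 4; y[1] = 3 + 0.5×0 = 3; y[2] = 2 + 0.5×4 = 4.0; y[3] = 2 + 0.5×3 = 3.5; y[4] = 0 + 0.5×2 = 1.0; y[5] = 0 + 0.5×2 = 1.0. So y = [4, 3, 4.0, 3.5, 1.0, 1.0]

[4, 3, 4.0, 3.5, 1.0, 1.0]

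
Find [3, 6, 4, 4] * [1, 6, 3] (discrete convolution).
y[0] = 3×1 = 3; y[1] = 3×6 + 6×1 = 24; y[2] = 3×3 + 6×6 + 4×1 = 49; y[3] = 6×3 + 4×6 + 4×1 = 46; y[4] = 4×3 + 4×6 = 36; y[5] = 4×3 = 12

[3, 24, 49, 46, 36, 12]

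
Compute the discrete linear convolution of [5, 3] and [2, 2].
y[0] = 5×2 = 10; y[1] = 5×2 + 3×2 = 16; y[2] = 3×2 = 6

[10, 16, 6]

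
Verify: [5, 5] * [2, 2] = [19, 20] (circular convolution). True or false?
Recompute circular convolution of [5, 5] and [2, 2]: y[0] = 5×2 + 5×2 = 20; y[1] = 5×2 + 5×2 = 20 → [20, 20]. Compare to given [19, 20]: they differ at index 0: given 19, correct 20, so answer: No

No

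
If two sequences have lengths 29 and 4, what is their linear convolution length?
Linear/full convolution length: m + n - 1 = 29 + 4 - 1 = 32

32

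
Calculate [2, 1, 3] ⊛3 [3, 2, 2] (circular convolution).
Use y[k] = Σ_j u[j]·v[(k-j) mod 3]. y[0] = 2×3 + 1×2 + 3×2 = 14; y[1] = 2×2 + 1×3 + 3×2 = 13; y[2] = 2×2 + 1×2 + 3×3 = 15. Result: [14, 13, 15]

[14, 13, 15]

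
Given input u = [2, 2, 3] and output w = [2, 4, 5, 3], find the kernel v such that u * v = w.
Output length 4 = len(u) + len(v) - 1 ⇒ len(v) = 2. Solve v forward using v[k] = (w[k] - Σ_{i≥1} u[i]·v[k-i]) / u[0]: v[0] = w[0] / u[0] = 2 / 2 = 1; v[1] = (w[1] - 2×1) / u[0] = (4 - 2×1) / 2 = 1. So v = [1, 1]. Forward-check [2, 2, 3] * [1, 1]: w[0] = 2×1 = 2; w[1] = 2×1 + 2×1 = 4; w[2] = 2×1 + 3×1 = 5; w[3] = 3×1 = 3 → [2, 4, 5, 3] ✓

[1, 1]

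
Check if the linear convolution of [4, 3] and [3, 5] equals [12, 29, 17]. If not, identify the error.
Recompute linear convolution of [4, 3] and [3, 5]: y[0] = 4×3 = 12; y[1] = 4×5 + 3×3 = 29; y[2] = 3×5 = 15 → [12, 29, 15]. Compare to given [12, 29, 17]: they differ at index 2: given 17, correct 15, so answer: No

No. Error at index 2: given 17, correct 15.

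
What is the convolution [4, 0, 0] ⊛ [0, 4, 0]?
y[0] = 4×0 = 0; y[1] = 4×4 + 0×0 = 16; y[2] = 4×0 + 0×4 + 0×0 = 0; y[3] = 0×0 + 0×4 = 0; y[4] = 0×0 = 0

[0, 16, 0, 0, 0]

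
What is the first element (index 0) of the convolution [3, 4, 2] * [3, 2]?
Use y[k] = Σ_i a[i]·b[k-i] at k=0. y[0] = 3×3 = 9

9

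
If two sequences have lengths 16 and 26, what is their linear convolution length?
Linear/full convolution length: m + n - 1 = 16 + 26 - 1 = 41

41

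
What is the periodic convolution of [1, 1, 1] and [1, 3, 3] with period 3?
Use y[k] = Σ_j u[j]·v[(k-j) mod 3]. y[0] = 1×1 + 1×3 + 1×3 = 7; y[1] = 1×3 + 1×1 + 1×3 = 7; y[2] = 1×3 + 1×3 + 1×1 = 7. Result: [7, 7, 7]

[7, 7, 7]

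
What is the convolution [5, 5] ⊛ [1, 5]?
y[0] = 5×1 = 5; y[1] = 5×5 + 5×1 = 30; y[2] = 5×5 = 25

[5, 30, 25]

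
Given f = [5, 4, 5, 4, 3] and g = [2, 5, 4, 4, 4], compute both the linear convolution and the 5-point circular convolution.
Linear: y_lin[0] = 5×2 = 10; y_lin[1] = 5×5 + 4×2 = 33; y_lin[2] = 5×4 + 4×5 + 5×2 = 50; y_lin[3] = 5×4 + 4×4 + 5×5 + 4×2 = 69; y_lin[4] = 5×4 + 4×4 + 5×4 + 4×5 + 3×2 = 82; y_lin[5] = 4×4 + 5×4 + 4×4 + 3×5 = 67; y_lin[6] = 5×4 + 4×4 + 3×4 = 48; y_lin[7] = 4×4 + 3×4 = 28; y_lin[8] = 3×4 = 12 → [10, 33, 50, 69, 82, 67, 48, 28, 12]. Circular (length 5): y[0] = 5×2 + 4×4 + 5×4 + 4×4 + 3×5 = 77; y[1] = 5×5 + 4×2 + 5×4 + 4×4 + 3×4 = 81; y[2] = 5×4 + 4×5 + 5×2 + 4×4 + 3×4 = 78; y[3] = 5×4 + 4×4 + 5×5 + 4×2 + 3×4 = 81; y[4] = 5×4 + 4×4 + 5×4 + 4×5 + 3×2 = 82 → [77, 81, 78, 81, 82]

Linear: [10, 33, 50, 69, 82, 67, 48, 28, 12], Circular: [77, 81, 78, 81, 82]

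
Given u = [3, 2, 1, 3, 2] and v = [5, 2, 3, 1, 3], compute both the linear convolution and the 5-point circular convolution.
Linear: y_lin[0] = 3×5 = 15; y_lin[1] = 3×2 + 2×5 = 16; y_lin[2] = 3×3 + 2×2 + 1×5 = 18; y_lin[3] = 3×1 + 2×3 + 1×2 + 3×5 = 26; y_lin[4] = 3×3 + 2×1 + 1×3 + 3×2 + 2×5 = 30; y_lin[5] = 2×3 + 1×1 + 3×3 + 2×2 = 20; y_lin[6] = 1×3 + 3×1 + 2×3 = 12; y_lin[7] = 3×3 + 2×1 = 11; y_lin[8] = 2×3 = 6 → [15, 16, 18, 26, 30, 20, 12, 11, 6]. Circular (length 5): y[0] = 3×5 + 2×3 + 1×1 + 3×3 + 2×2 = 35; y[1] = 3×2 + 2×5 + 1×3 + 3×1 + 2×3 = 28; y[2] = 3×3 + 2×2 + 1×5 + 3×3 + 2×1 = 29; y[3] = 3×1 + 2×3 + 1×2 + 3×5 + 2×3 = 32; y[4] = 3×3 + 2×1 + 1×3 + 3×2 + 2×5 = 30 → [35, 28, 29, 32, 30]

Linear: [15, 16, 18, 26, 30, 20, 12, 11, 6], Circular: [35, 28, 29, 32, 30]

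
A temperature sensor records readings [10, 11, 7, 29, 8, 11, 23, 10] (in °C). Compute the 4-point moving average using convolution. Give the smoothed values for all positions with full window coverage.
4-point moving average kernel = [1, 1, 1, 1]. Apply in 'valid' mode (full window coverage): avg[0] = (10 + 11 + 7 + 29) / 4 = 14.25; avg[1] = (11 + 7 + 29 + 8) / 4 = 13.75; avg[2] = (7 + 29 + 8 + 11) / 4 = 13.75; avg[3] = (29 + 8 + 11 + 23) / 4 = 17.75; avg[4] = (8 + 11 + 23 + 10) / 4 = 13.0. Smoothed values: [14.25, 13.75, 13.75, 17.75, 13.0]

[14.25, 13.75, 13.75, 17.75, 13.0]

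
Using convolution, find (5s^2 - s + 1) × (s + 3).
Ascending coefficients: a = [1, -1, 5], b = [3, 1]. c[0] = 1×3 = 3; c[1] = 1×1 + -1×3 = -2; c[2] = -1×1 + 5×3 = 14; c[3] = 5×1 = 5. Result coefficients: [3, -2, 14, 5] → 5s^3 + 14s^2 - 2s + 3

5s^3 + 14s^2 - 2s + 3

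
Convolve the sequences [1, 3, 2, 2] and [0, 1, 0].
y[0] = 1×0 = 0; y[1] = 1×1 + 3×0 = 1; y[2] = 1×0 + 3×1 + 2×0 = 3; y[3] = 3×0 + 2×1 + 2×0 = 2; y[4] = 2×0 + 2×1 = 2; y[5] = 2×0 = 0

[0, 1, 3, 2, 2, 0]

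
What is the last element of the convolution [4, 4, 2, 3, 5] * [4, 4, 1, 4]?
Use y[k] = Σ_i a[i]·b[k-i] at k=7. y[7] = 5×4 = 20

20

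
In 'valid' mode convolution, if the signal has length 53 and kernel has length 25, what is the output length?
'Valid' mode counts only positions where the kernel fully overlaps the signal: m - n + 1 = 53 - 25 + 1 = 29

29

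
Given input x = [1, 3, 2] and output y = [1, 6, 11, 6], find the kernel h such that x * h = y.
Output length 4 = len(x) + len(h) - 1 ⇒ len(h) = 2. Solve h forward using h[k] = (y[k] - Σ_{i≥1} x[i]·h[k-i]) / x[0]: h[0] = y[0] / x[0] = 1 / 1 = 1; h[1] = (y[1] - 3×1) / x[0] = (6 - 3×1) / 1 = 3. So h = [1, 3]. Forward-check [1, 3, 2] * [1, 3]: y[0] = 1×1 = 1; y[1] = 1×3 + 3×1 = 6; y[2] = 3×3 + 2×1 = 11; y[3] = 2×3 = 6 → [1, 6, 11, 6] ✓

[1, 3]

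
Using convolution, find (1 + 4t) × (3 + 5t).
Ascending coefficients: a = [1, 4], b = [3, 5]. c[0] = 1×3 = 3; c[1] = 1×5 + 4×3 = 17; c[2] = 4×5 = 20. Result coefficients: [3, 17, 20] → 3 + 17t + 20t^2

3 + 17t + 20t^2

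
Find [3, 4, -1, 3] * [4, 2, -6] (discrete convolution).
y[0] = 3×4 = 12; y[1] = 3×2 + 4×4 = 22; y[2] = 3×-6 + 4×2 + -1×4 = -14; y[3] = 4×-6 + -1×2 + 3×4 = -14; y[4] = -1×-6 + 3×2 = 12; y[5] = 3×-6 = -18

[12, 22, -14, -14, 12, -18]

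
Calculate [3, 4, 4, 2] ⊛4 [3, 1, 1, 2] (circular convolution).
Use y[k] = Σ_j a[j]·b[(k-j) mod 4]. y[0] = 3×3 + 4×2 + 4×1 + 2×1 = 23; y[1] = 3×1 + 4×3 + 4×2 + 2×1 = 25; y[2] = 3×1 + 4×1 + 4×3 + 2×2 = 23; y[3] = 3×2 + 4×1 + 4×1 + 2×3 = 20. Result: [23, 25, 23, 20]

[23, 25, 23, 20]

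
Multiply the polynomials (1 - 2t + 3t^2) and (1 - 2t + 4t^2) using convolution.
Ascending coefficients: a = [1, -2, 3], b = [1, -2, 4]. c[0] = 1×1 = 1; c[1] = 1×-2 + -2×1 = -4; c[2] = 1×4 + -2×-2 + 3×1 = 11; c[3] = -2×4 + 3×-2 = -14; c[4] = 3×4 = 12. Result coefficients: [1, -4, 11, -14, 12] → 1 - 4t + 11t^2 - 14t^3 + 12t^4

1 - 4t + 11t^2 - 14t^3 + 12t^4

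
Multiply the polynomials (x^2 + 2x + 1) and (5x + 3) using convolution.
Ascending coefficients: a = [1, 2, 1], b = [3, 5]. c[0] = 1×3 = 3; c[1] = 1×5 + 2×3 = 11; c[2] = 2×5 + 1×3 = 13; c[3] = 1×5 = 5. Result coefficients: [3, 11, 13, 5] → 5x^3 + 13x^2 + 11x + 3

5x^3 + 13x^2 + 11x + 3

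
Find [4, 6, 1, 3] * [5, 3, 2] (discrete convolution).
y[0] = 4×5 = 20; y[1] = 4×3 + 6×5 = 42; y[2] = 4×2 + 6×3 + 1×5 = 31; y[3] = 6×2 + 1×3 + 3×5 = 30; y[4] = 1×2 + 3×3 = 11; y[5] = 3×2 = 6

[20, 42, 31, 30, 11, 6]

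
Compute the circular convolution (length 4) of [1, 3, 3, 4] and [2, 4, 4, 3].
Use y[k] = Σ_j f[j]·g[(k-j) mod 4]. y[0] = 1×2 + 3×3 + 3×4 + 4×4 = 39; y[1] = 1×4 + 3×2 + 3×3 + 4×4 = 35; y[2] = 1×4 + 3×4 + 3×2 + 4×3 = 34; y[3] = 1×3 + 3×4 + 3×4 + 4×2 = 35. Result: [39, 35, 34, 35]

[39, 35, 34, 35]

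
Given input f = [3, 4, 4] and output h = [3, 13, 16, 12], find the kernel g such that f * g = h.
Output length 4 = len(f) + len(g) - 1 ⇒ len(g) = 2. Solve g forward using g[k] = (h[k] - Σ_{i≥1} f[i]·g[k-i]) / f[0]: g[0] = h[0] / f[0] = 3 / 3 = 1; g[1] = (h[1] - 4×1) / f[0] = (13 - 4×1) / 3 = 3. So g = [1, 3]. Forward-check [3, 4, 4] * [1, 3]: h[0] = 3×1 = 3; h[1] = 3×3 + 4×1 = 13; h[2] = 4×3 + 4×1 = 16; h[3] = 4×3 = 12 → [3, 13, 16, 12] ✓

[1, 3]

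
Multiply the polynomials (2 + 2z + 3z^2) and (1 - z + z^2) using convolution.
Ascending coefficients: a = [2, 2, 3], b = [1, -1, 1]. c[0] = 2×1 = 2; c[1] = 2×-1 + 2×1 = 0; c[2] = 2×1 + 2×-1 + 3×1 = 3; c[3] = 2×1 + 3×-1 = -1; c[4] = 3×1 = 3. Result coefficients: [2, 0, 3, -1, 3] → 2 + 3z^2 - z^3 + 3z^4

2 + 3z^2 - z^3 + 3z^4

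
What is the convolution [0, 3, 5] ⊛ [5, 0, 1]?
y[0] = 0×5 = 0; y[1] = 0×0 + 3×5 = 15; y[2] = 0×1 + 3×0 + 5×5 = 25; y[3] = 3×1 + 5×0 = 3; y[4] = 5×1 = 5

[0, 15, 25, 3, 5]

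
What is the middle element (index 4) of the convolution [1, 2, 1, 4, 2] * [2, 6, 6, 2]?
Use y[k] = Σ_i a[i]·b[k-i] at k=4. y[4] = 2×2 + 1×6 + 4×6 + 2×2 = 38

38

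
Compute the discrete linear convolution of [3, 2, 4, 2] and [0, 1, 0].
y[0] = 3×0 = 0; y[1] = 3×1 + 2×0 = 3; y[2] = 3×0 + 2×1 + 4×0 = 2; y[3] = 2×0 + 4×1 + 2×0 = 4; y[4] = 4×0 + 2×1 = 2; y[5] = 2×0 = 0

[0, 3, 2, 4, 2, 0]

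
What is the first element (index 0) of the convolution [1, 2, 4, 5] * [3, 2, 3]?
Use y[k] = Σ_i a[i]·b[k-i] at k=0. y[0] = 1×3 = 3

3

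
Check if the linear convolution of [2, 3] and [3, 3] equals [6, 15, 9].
Recompute linear convolution of [2, 3] and [3, 3]: y[0] = 2×3 = 6; y[1] = 2×3 + 3×3 = 15; y[2] = 3×3 = 9 → [6, 15, 9]. Given [6, 15, 9] matches, so answer: Yes

Yes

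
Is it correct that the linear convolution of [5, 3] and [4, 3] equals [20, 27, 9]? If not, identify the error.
Recompute linear convolution of [5, 3] and [4, 3]: y[0] = 5×4 = 20; y[1] = 5×3 + 3×4 = 27; y[2] = 3×3 = 9 → [20, 27, 9]. Given [20, 27, 9] matches, so answer: Yes

Yes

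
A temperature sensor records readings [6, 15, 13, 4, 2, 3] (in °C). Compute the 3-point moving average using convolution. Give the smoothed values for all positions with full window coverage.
3-point moving average kernel = [1, 1, 1]. Apply in 'valid' mode (full window coverage): avg[0] = (6 + 15 + 13) / 3 = 11.33; avg[1] = (15 + 13 + 4) / 3 = 10.67; avg[2] = (13 + 4 + 2) / 3 = 6.33; avg[3] = (4 + 2 + 3) / 3 = 3.0. Smoothed values: [11.33, 10.67, 6.33, 3.0]

[11.33, 10.67, 6.33, 3.0]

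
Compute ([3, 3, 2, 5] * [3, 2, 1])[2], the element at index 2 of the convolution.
Use y[k] = Σ_i a[i]·b[k-i] at k=2. y[2] = 3×1 + 3×2 + 2×3 = 15

15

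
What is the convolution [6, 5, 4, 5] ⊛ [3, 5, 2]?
y[0] = 6×3 = 18; y[1] = 6×5 + 5×3 = 45; y[2] = 6×2 + 5×5 + 4×3 = 49; y[3] = 5×2 + 4×5 + 5×3 = 45; y[4] = 4×2 + 5×5 = 33; y[5] = 5×2 = 10

[18, 45, 49, 45, 33, 10]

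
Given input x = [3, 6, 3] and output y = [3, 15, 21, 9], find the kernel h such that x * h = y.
Output length 4 = len(x) + len(h) - 1 ⇒ len(h) = 2. Solve h forward using h[k] = (y[k] - Σ_{i≥1} x[i]·h[k-i]) / x[0]: h[0] = y[0] / x[0] = 3 / 3 = 1; h[1] = (y[1] - 6×1) / x[0] = (15 - 6×1) / 3 = 3. So h = [1, 3]. Forward-check [3, 6, 3] * [1, 3]: y[0] = 3×1 = 3; y[1] = 3×3 + 6×1 = 15; y[2] = 6×3 + 3×1 = 21; y[3] = 3×3 = 9 → [3, 15, 21, 9] ✓

[1, 3]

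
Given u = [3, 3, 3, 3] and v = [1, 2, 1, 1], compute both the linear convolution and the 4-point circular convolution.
Linear: y_lin[0] = 3×1 = 3; y_lin[1] = 3×2 + 3×1 = 9; y_lin[2] = 3×1 + 3×2 + 3×1 = 12; y_lin[3] = 3×1 + 3×1 + 3×2 + 3×1 = 15; y_lin[4] = 3×1 + 3×1 + 3×2 = 12; y_lin[5] = 3×1 + 3×1 = 6; y_lin[6] = 3×1 = 3 → [3, 9, 12, 15, 12, 6, 3]. Circular (length 4): y[0] = 3×1 + 3×1 + 3×1 + 3×2 = 15; y[1] = 3×2 + 3×1 + 3×1 + 3×1 = 15; y[2] = 3×1 + 3×2 + 3×1 + 3×1 = 15; y[3] = 3×1 + 3×1 + 3×2 + 3×1 = 15 → [15, 15, 15, 15]

Linear: [3, 9, 12, 15, 12, 6, 3], Circular: [15, 15, 15, 15]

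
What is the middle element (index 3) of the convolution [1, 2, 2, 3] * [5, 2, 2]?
Use y[k] = Σ_i a[i]·b[k-i] at k=3. y[3] = 2×2 + 2×2 + 3×5 = 23

23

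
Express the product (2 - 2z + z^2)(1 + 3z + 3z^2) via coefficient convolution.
Ascending coefficients: a = [2, -2, 1], b = [1, 3, 3]. c[0] = 2×1 = 2; c[1] = 2×3 + -2×1 = 4; c[2] = 2×3 + -2×3 + 1×1 = 1; c[3] = -2×3 + 1×3 = -3; c[4] = 1×3 = 3. Result coefficients: [2, 4, 1, -3, 3] → 2 + 4z + z^2 - 3z^3 + 3z^4

2 + 4z + z^2 - 3z^3 + 3z^4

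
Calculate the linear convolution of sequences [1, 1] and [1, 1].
y[0] = 1×1 = 1; y[1] = 1×1 + 1×1 = 2; y[2] = 1×1 = 1

[1, 2, 1]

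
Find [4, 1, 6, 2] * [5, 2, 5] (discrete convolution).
y[0] = 4×5 = 20; y[1] = 4×2 + 1×5 = 13; y[2] = 4×5 + 1×2 + 6×5 = 52; y[3] = 1×5 + 6×2 + 2×5 = 27; y[4] = 6×5 + 2×2 = 34; y[5] = 2×5 = 10

[20, 13, 52, 27, 34, 10]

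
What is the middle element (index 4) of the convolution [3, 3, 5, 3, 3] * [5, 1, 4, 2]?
Use y[k] = Σ_i a[i]·b[k-i] at k=4. y[4] = 3×2 + 5×4 + 3×1 + 3×5 = 44

44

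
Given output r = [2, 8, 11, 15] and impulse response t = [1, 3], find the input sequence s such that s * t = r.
Deconvolve r=[2, 8, 11, 15] by t=[1, 3]. Since t[0]=1, solve forward: s[0] = r[0] / 1 = 2; s[1] = (r[1] - 2×3) / 1 = 2; s[2] = (r[2] - 2×3) / 1 = 5. So s = [2, 2, 5]. Check by forward convolution: r[0] = 2×1 = 2; r[1] = 2×3 + 2×1 = 8; r[2] = 2×3 + 5×1 = 11; r[3] = 5×3 = 15

[2, 2, 5]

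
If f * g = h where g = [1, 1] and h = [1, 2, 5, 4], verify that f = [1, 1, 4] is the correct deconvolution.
Forward-compute [1, 1, 4] * [1, 1]: h[0] = 1×1 = 1; h[1] = 1×1 + 1×1 = 2; h[2] = 1×1 + 4×1 = 5; h[3] = 4×1 = 4 → [1, 2, 5, 4]. Matches given h = [1, 2, 5, 4], so verified.

Verified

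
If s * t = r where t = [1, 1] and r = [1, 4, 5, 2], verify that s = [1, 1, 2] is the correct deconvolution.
Forward-compute [1, 1, 2] * [1, 1]: r[0] = 1×1 = 1; r[1] = 1×1 + 1×1 = 2; r[2] = 1×1 + 2×1 = 3; r[3] = 2×1 = 2 → [1, 2, 3, 2]. Does not match given r = [1, 4, 5, 2].

Not verified. [1, 1, 2] * [1, 1] = [1, 2, 3, 2], which differs from [1, 4, 5, 2] at index 1.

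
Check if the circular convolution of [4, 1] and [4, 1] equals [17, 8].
Recompute circular convolution of [4, 1] and [4, 1]: y[0] = 4×4 + 1×1 = 17; y[1] = 4×1 + 1×4 = 8 → [17, 8]. Given [17, 8] matches, so answer: Yes

Yes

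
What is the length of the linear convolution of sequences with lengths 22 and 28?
Linear/full convolution length: m + n - 1 = 22 + 28 - 1 = 49

49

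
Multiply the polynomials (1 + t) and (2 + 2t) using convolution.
Ascending coefficients: a = [1, 1], b = [2, 2]. c[0] = 1×2 = 2; c[1] = 1×2 + 1×2 = 4; c[2] = 1×2 = 2. Result coefficients: [2, 4, 2] → 2 + 4t + 2t^2

2 + 4t + 2t^2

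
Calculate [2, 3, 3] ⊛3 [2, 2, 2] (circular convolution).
Use y[k] = Σ_j a[j]·b[(k-j) mod 3]. y[0] = 2×2 + 3×2 + 3×2 = 16; y[1] = 2×2 + 3×2 + 3×2 = 16; y[2] = 2×2 + 3×2 + 3×2 = 16. Result: [16, 16, 16]

[16, 16, 16]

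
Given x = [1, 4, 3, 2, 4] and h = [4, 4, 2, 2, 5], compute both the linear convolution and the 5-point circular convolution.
Linear: y_lin[0] = 1×4 = 4; y_lin[1] = 1×4 + 4×4 = 20; y_lin[2] = 1×2 + 4×4 + 3×4 = 30; y_lin[3] = 1×2 + 4×2 + 3×4 + 2×4 = 30; y_lin[4] = 1×5 + 4×2 + 3×2 + 2×4 + 4×4 = 43; y_lin[5] = 4×5 + 3×2 + 2×2 + 4×4 = 46; y_lin[6] = 3×5 + 2×2 + 4×2 = 27; y_lin[7] = 2×5 + 4×2 = 18; y_lin[8] = 4×5 = 20 → [4, 20, 30, 30, 43, 46, 27, 18, 20]. Circular (length 5): y[0] = 1×4 + 4×5 + 3×2 + 2×2 + 4×4 = 50; y[1] = 1×4 + 4×4 + 3×5 + 2×2 + 4×2 = 47; y[2] = 1×2 + 4×4 + 3×4 + 2×5 + 4×2 = 48; y[3] = 1×2 + 4×2 + 3×4 + 2×4 + 4×5 = 50; y[4] = 1×5 + 4×2 + 3×2 + 2×4 + 4×4 = 43 → [50, 47, 48, 50, 43]

Linear: [4, 20, 30, 30, 43, 46, 27, 18, 20], Circular: [50, 47, 48, 50, 43]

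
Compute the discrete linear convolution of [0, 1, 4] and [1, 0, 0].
y[0] = 0×1 = 0; y[1] = 0×0 + 1×1 = 1; y[2] = 0×0 + 1×0 + 4×1 = 4; y[3] = 1×0 + 4×0 = 0; y[4] = 4×0 = 0

[0, 1, 4, 0, 0]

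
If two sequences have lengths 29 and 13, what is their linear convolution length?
Linear/full convolution length: m + n - 1 = 29 + 13 - 1 = 41

41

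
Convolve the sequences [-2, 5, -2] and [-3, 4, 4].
y[0] = -2×-3 = 6; y[1] = -2×4 + 5×-3 = -23; y[2] = -2×4 + 5×4 + -2×-3 = 18; y[3] = 5×4 + -2×4 = 12; y[4] = -2×4 = -8

[6, -23, 18, 12, -8]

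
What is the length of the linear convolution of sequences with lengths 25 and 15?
Linear/full convolution length: m + n - 1 = 25 + 15 - 1 = 39

39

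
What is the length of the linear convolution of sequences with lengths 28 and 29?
Linear/full convolution length: m + n - 1 = 28 + 29 - 1 = 56

56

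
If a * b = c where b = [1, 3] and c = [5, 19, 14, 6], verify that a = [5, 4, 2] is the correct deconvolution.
Forward-compute [5, 4, 2] * [1, 3]: c[0] = 5×1 = 5; c[1] = 5×3 + 4×1 = 19; c[2] = 4×3 + 2×1 = 14; c[3] = 2×3 = 6 → [5, 19, 14, 6]. Matches given c = [5, 19, 14, 6], so verified.

Verified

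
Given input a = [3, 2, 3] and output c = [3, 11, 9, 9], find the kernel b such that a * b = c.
Output length 4 = len(a) + len(b) - 1 ⇒ len(b) = 2. Solve b forward using b[k] = (c[k] - Σ_{i≥1} a[i]·b[k-i]) / a[0]: b[0] = c[0] / a[0] = 3 / 3 = 1; b[1] = (c[1] - 2×1) / a[0] = (11 - 2×1) / 3 = 3. So b = [1, 3]. Forward-check [3, 2, 3] * [1, 3]: c[0] = 3×1 = 3; c[1] = 3×3 + 2×1 = 11; c[2] = 2×3 + 3×1 = 9; c[3] = 3×3 = 9 → [3, 11, 9, 9] ✓

[1, 3]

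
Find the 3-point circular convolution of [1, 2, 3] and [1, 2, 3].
Use y[k] = Σ_j u[j]·v[(k-j) mod 3]. y[0] = 1×1 + 2×3 + 3×2 = 13; y[1] = 1×2 + 2×1 + 3×3 = 13; y[2] = 1×3 + 2×2 + 3×1 = 10. Result: [13, 13, 10]

[13, 13, 10]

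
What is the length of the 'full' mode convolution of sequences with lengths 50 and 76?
Linear/full convolution length: m + n - 1 = 50 + 76 - 1 = 125

125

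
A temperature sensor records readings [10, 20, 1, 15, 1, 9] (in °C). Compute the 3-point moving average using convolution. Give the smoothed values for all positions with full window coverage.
3-point moving average kernel = [1, 1, 1]. Apply in 'valid' mode (full window coverage): avg[0] = (10 + 20 + 1) / 3 = 10.33; avg[1] = (20 + 1 + 15) / 3 = 12.0; avg[2] = (1 + 15 + 1) / 3 = 5.67; avg[3] = (15 + 1 + 9) / 3 = 8.33. Smoothed values: [10.33, 12.0, 5.67, 8.33]

[10.33, 12.0, 5.67, 8.33]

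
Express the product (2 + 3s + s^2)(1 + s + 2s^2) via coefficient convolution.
Ascending coefficients: a = [2, 3, 1], b = [1, 1, 2]. c[0] = 2×1 = 2; c[1] = 2×1 + 3×1 = 5; c[2] = 2×2 + 3×1 + 1×1 = 8; c[3] = 3×2 + 1×1 = 7; c[4] = 1×2 = 2. Result coefficients: [2, 5, 8, 7, 2] → 2 + 5s + 8s^2 + 7s^3 + 2s^4

2 + 5s + 8s^2 + 7s^3 + 2s^4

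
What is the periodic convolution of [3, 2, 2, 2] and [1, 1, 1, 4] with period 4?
Use y[k] = Σ_j u[j]·v[(k-j) mod 4]. y[0] = 3×1 + 2×4 + 2×1 + 2×1 = 15; y[1] = 3×1 + 2×1 + 2×4 + 2×1 = 15; y[2] = 3×1 + 2×1 + 2×1 + 2×4 = 15; y[3] = 3×4 + 2×1 + 2×1 + 2×1 = 18. Result: [15, 15, 15, 18]

[15, 15, 15, 18]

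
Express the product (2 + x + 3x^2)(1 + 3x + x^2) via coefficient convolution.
Ascending coefficients: a = [2, 1, 3], b = [1, 3, 1]. c[0] = 2×1 = 2; c[1] = 2×3 + 1×1 = 7; c[2] = 2×1 + 1×3 + 3×1 = 8; c[3] = 1×1 + 3×3 = 10; c[4] = 3×1 = 3. Result coefficients: [2, 7, 8, 10, 3] → 2 + 7x + 8x^2 + 10x^3 + 3x^4

2 + 7x + 8x^2 + 10x^3 + 3x^4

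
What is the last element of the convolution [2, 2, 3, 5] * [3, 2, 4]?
Use y[k] = Σ_i a[i]·b[k-i] at k=5. y[5] = 5×4 = 20

20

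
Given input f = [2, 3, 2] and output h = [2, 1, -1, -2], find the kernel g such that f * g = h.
Output length 4 = len(f) + len(g) - 1 ⇒ len(g) = 2. Solve g forward using g[k] = (h[k] - Σ_{i≥1} f[i]·g[k-i]) / f[0]: g[0] = h[0] / f[0] = 2 / 2 = 1; g[1] = (h[1] - 3×1) / f[0] = (1 - 3×1) / 2 = -1. So g = [1, -1]. Forward-check [2, 3, 2] * [1, -1]: h[0] = 2×1 = 2; h[1] = 2×-1 + 3×1 = 1; h[2] = 3×-1 + 2×1 = -1; h[3] = 2×-1 = -2 → [2, 1, -1, -2] ✓

[1, -1]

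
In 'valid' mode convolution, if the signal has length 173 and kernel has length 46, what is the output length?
'Valid' mode counts only positions where the kernel fully overlaps the signal: m - n + 1 = 173 - 46 + 1 = 128

128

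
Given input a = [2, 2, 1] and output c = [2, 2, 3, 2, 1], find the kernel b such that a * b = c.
Output length 5 = len(a) + len(b) - 1 ⇒ len(b) = 3. Solve b forward using b[k] = (c[k] - Σ_{i≥1} a[i]·b[k-i]) / a[0]: b[0] = c[0] / a[0] = 2 / 2 = 1; b[1] = (c[1] - 2×1) / a[0] = (2 - 2×1) / 2 = 0; b[2] = (c[2] - 2×0 - 1×1) / a[0] = (3 - 2×0 - 1×1) / 2 = 1. So b = [1, 0, 1]. Forward-check [2, 2, 1] * [1, 0, 1]: c[0] = 2×1 = 2; c[1] = 2×0 + 2×1 = 2; c[2] = 2×1 + 2×0 + 1×1 = 3; c[3] = 2×1 + 1×0 = 2; c[4] = 1×1 = 1 → [2, 2, 3, 2, 1] ✓

[1, 0, 1]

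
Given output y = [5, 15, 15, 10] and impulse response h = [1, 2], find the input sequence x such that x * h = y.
Deconvolve y=[5, 15, 15, 10] by h=[1, 2]. Since h[0]=1, solve forward: x[0] = y[0] / 1 = 5; x[1] = (y[1] - 5×2) / 1 = 5; x[2] = (y[2] - 5×2) / 1 = 5. So x = [5, 5, 5]. Check by forward convolution: y[0] = 5×1 = 5; y[1] = 5×2 + 5×1 = 15; y[2] = 5×2 + 5×1 = 15; y[3] = 5×2 = 10

[5, 5, 5]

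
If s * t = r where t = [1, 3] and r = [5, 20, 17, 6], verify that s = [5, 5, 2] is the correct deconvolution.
Forward-compute [5, 5, 2] * [1, 3]: r[0] = 5×1 = 5; r[1] = 5×3 + 5×1 = 20; r[2] = 5×3 + 2×1 = 17; r[3] = 2×3 = 6 → [5, 20, 17, 6]. Matches given r = [5, 20, 17, 6], so verified.

Verified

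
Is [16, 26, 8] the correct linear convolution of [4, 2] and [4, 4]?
Recompute linear convolution of [4, 2] and [4, 4]: y[0] = 4×4 = 16; y[1] = 4×4 + 2×4 = 24; y[2] = 2×4 = 8 → [16, 24, 8]. Compare to given [16, 26, 8]: they differ at index 1: given 26, correct 24, so answer: No

No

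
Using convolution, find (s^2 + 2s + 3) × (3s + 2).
Ascending coefficients: a = [3, 2, 1], b = [2, 3]. c[0] = 3×2 = 6; c[1] = 3×3 + 2×2 = 13; c[2] = 2×3 + 1×2 = 8; c[3] = 1×3 = 3. Result coefficients: [6, 13, 8, 3] → 3s^3 + 8s^2 + 13s + 6

3s^3 + 8s^2 + 13s + 6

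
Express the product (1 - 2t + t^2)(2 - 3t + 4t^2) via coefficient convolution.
Ascending coefficients: a = [1, -2, 1], b = [2, -3, 4]. c[0] = 1×2 = 2; c[1] = 1×-3 + -2×2 = -7; c[2] = 1×4 + -2×-3 + 1×2 = 12; c[3] = -2×4 + 1×-3 = -11; c[4] = 1×4 = 4. Result coefficients: [2, -7, 12, -11, 4] → 2 - 7t + 12t^2 - 11t^3 + 4t^4

2 - 7t + 12t^2 - 11t^3 + 4t^4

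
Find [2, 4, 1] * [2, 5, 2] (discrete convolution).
y[0] = 2×2 = 4; y[1] = 2×5 + 4×2 = 18; y[2] = 2×2 + 4×5 + 1×2 = 26; y[3] = 4×2 + 1×5 = 13; y[4] = 1×2 = 2

[4, 18, 26, 13, 2]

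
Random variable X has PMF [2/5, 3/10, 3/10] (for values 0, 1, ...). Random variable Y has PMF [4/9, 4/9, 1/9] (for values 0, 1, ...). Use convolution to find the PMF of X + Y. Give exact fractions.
P(X+Y=k) = Σ_i P(X=i)·P(Y=k-i) — a convolution of [2/5, 3/10, 3/10] and [4/9, 4/9, 1/9]. P(X+Y=0) = (2/5)×(4/9) = 8/45; P(X+Y=1) = (2/5)×(4/9) + (3/10)×(4/9) = 8/45 + 2/15 = 14/45; P(X+Y=2) = (2/5)×(1/9) + (3/10)×(4/9) + (3/10)×(4/9) = 2/45 + 2/15 + 2/15 = 14/45; P(X+Y=3) = (3/10)×(1/9) + (3/10)×(4/9) = 1/30 + 2/15 = 1/6; P(X+Y=4) = (3/10)×(1/9) = 1/30. PMF: [8/45, 14/45, 14/45, 1/6, 1/30] (sums to 1 ✓)

[8/45, 14/45, 14/45, 1/6, 1/30]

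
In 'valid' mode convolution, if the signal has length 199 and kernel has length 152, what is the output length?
'Valid' mode counts only positions where the kernel fully overlaps the signal: m - n + 1 = 199 - 152 + 1 = 48

48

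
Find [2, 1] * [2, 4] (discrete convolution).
y[0] = 2×2 = 4; y[1] = 2×4 + 1×2 = 10; y[2] = 1×4 = 4

[4, 10, 4]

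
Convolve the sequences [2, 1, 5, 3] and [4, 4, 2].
y[0] = 2×4 = 8; y[1] = 2×4 + 1×4 = 12; y[2] = 2×2 + 1×4 + 5×4 = 28; y[3] = 1×2 + 5×4 + 3×4 = 34; y[4] = 5×2 + 3×4 = 22; y[5] = 3×2 = 6

[8, 12, 28, 34, 22, 6]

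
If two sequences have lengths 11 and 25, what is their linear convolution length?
Linear/full convolution length: m + n - 1 = 11 + 25 - 1 = 35

35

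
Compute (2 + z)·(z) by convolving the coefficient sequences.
Ascending coefficients: a = [2, 1], b = [0, 1]. c[0] = 2×0 = 0; c[1] = 2×1 + 1×0 = 2; c[2] = 1×1 = 1. Result coefficients: [0, 2, 1] → 2z + z^2

2z + z^2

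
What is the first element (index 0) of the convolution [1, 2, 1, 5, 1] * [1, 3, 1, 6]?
Use y[k] = Σ_i a[i]·b[k-i] at k=0. y[0] = 1×1 = 1

1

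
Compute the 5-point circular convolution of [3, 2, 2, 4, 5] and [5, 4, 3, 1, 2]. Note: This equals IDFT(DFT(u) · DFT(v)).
Either evaluate y[k] = Σ_j u[j]·v[(k-j) mod 5] directly, or use IDFT(DFT(u) · DFT(v)). y[0] = 3×5 + 2×2 + 2×1 + 4×3 + 5×4 = 53; y[1] = 3×4 + 2×5 + 2×2 + 4×1 + 5×3 = 45; y[2] = 3×3 + 2×4 + 2×5 + 4×2 + 5×1 = 40; y[3] = 3×1 + 2×3 + 2×4 + 4×5 + 5×2 = 47; y[4] = 3×2 + 2×1 + 2×3 + 4×4 + 5×5 = 55. Result: [53, 45, 40, 47, 55]

[53, 45, 40, 47, 55]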